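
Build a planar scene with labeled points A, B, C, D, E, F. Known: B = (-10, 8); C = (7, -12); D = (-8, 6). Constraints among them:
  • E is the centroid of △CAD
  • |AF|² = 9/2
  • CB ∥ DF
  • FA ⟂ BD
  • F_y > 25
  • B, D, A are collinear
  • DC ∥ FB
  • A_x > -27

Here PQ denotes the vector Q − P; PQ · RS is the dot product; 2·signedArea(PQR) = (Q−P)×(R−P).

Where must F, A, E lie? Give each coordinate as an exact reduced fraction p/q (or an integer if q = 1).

A = (-53/2, 49/2)
E = (-55/6, 37/6)
F = (-25, 26)

1. F_x = -25  [DC ∥ FB ∩ CB ∥ DF]
2. F_y = 26  [DC ∥ FB ∩ CB ∥ DF]
   → F = (-25, 26)
3. A_x = -53/2  [B, D, A are collinear ∩ FA ⟂ BD]
4. A_y = 49/2  [B, D, A are collinear ∩ FA ⟂ BD]
   → A = (-53/2, 49/2)
5. E_x = -55/6  [E is the centroid of △CAD]
6. E_y = 37/6  [E is the centroid of △CAD]
   → E = (-55/6, 37/6)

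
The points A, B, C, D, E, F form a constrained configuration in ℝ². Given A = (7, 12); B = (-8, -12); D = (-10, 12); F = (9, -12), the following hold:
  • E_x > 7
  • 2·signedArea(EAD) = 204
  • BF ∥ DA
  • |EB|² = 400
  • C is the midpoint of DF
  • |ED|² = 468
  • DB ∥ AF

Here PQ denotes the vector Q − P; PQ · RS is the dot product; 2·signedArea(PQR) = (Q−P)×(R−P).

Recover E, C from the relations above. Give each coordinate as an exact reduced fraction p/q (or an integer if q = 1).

C = (-1/2, 0)
E = (8, 0)

1. E_y = 0  [2·signedArea(EAD) = 204]
2. E_x = 8  [|EB|² = 400]
   → E = (8, 0)
3. C_x = -1/2  [C is the midpoint of DF]
4. C_y = 0  [C is the midpoint of DF]
   → C = (-1/2, 0)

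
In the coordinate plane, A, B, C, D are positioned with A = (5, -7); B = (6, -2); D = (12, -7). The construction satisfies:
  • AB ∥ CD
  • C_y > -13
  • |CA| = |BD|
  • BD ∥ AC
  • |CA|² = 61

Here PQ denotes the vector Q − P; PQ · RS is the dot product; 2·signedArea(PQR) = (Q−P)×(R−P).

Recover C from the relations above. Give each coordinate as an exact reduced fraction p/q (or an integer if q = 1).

1. C_x = 11  [AB ∥ CD ∩ BD ∥ AC]
2. C_y = -12  [AB ∥ CD ∩ BD ∥ AC]
   → C = (11, -12)

C = (11, -12)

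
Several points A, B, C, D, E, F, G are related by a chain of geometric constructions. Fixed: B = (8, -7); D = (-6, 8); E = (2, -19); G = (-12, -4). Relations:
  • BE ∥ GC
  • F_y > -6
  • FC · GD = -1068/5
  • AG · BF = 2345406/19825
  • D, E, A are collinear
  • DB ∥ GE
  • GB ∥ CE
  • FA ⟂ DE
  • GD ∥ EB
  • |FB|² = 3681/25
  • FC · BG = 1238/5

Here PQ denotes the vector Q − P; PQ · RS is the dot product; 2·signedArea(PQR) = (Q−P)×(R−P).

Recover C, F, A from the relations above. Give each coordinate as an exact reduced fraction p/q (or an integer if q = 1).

A = (-8894/3965, -18554/3965)
C = (-18, -16)
F = (-4, -26/5)

1. C_x = -18  [GB ∥ CE ∩ BE ∥ GC]
2. C_y = -16  [GB ∥ CE ∩ BE ∥ GC]
   → C = (-18, -16)
3. F_x = -4  [FC · BG = 1238/5 ∩ FC · GD = -1068/5]
4. F_y = -26/5  [FC · BG = 1238/5 ∩ FC · GD = -1068/5]
   → F = (-4, -26/5)
5. A_x = -8894/3965  [D, E, A are collinear ∩ FA ⟂ DE]
6. A_y = -18554/3965  [D, E, A are collinear ∩ FA ⟂ DE]
   → A = (-8894/3965, -18554/3965)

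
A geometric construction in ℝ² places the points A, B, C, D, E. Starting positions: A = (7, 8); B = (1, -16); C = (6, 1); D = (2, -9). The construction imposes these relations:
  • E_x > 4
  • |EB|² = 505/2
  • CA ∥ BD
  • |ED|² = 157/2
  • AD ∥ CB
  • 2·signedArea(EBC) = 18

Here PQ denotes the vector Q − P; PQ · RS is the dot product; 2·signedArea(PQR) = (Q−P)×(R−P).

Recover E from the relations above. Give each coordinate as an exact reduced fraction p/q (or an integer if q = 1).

E = (9/2, -1/2)

1. E_x = 9/2  [line -17·x + 5·y + 79 = 0 ∩ |EB|² = 505/2]
2. E_y = -1/2  [line -17·x + 5·y + 79 = 0 ∩ |EB|² = 505/2]
   → E = (9/2, -1/2)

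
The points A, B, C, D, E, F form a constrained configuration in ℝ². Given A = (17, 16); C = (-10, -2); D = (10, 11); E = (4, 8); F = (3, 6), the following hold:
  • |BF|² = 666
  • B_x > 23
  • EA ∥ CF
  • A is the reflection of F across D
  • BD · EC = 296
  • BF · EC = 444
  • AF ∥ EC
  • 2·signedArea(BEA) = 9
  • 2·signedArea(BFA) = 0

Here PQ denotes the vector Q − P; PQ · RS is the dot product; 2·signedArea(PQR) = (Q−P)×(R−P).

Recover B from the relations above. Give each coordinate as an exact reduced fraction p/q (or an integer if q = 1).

1. B_x = 24  [2·signedArea(BFA) = 0 ∩ BD · EC = 296]
2. B_y = 21  [2·signedArea(BFA) = 0 ∩ BD · EC = 296]
   → B = (24, 21)

B = (24, 21)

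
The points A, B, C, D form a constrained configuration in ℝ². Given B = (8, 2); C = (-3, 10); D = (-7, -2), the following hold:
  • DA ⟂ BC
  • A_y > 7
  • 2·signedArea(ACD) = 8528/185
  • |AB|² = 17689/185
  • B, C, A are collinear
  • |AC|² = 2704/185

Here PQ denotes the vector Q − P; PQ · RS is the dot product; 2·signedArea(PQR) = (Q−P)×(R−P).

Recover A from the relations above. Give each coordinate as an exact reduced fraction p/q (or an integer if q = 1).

1. A_x = 17/185  [B, C, A are collinear ∩ DA ⟂ BC]
2. A_y = 1434/185  [B, C, A are collinear ∩ DA ⟂ BC]
   → A = (17/185, 1434/185)

A = (17/185, 1434/185)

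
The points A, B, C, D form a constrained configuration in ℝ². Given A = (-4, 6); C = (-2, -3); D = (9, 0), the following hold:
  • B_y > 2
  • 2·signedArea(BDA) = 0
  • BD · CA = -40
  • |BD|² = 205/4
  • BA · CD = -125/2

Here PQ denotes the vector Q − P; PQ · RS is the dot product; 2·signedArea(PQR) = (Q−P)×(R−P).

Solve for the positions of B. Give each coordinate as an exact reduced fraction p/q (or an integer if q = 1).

1. B_x = 5/2  [2·signedArea(BDA) = 0 ∩ BD · CA = -40]
2. B_y = 3  [2·signedArea(BDA) = 0 ∩ BD · CA = -40]
   → B = (5/2, 3)

B = (5/2, 3)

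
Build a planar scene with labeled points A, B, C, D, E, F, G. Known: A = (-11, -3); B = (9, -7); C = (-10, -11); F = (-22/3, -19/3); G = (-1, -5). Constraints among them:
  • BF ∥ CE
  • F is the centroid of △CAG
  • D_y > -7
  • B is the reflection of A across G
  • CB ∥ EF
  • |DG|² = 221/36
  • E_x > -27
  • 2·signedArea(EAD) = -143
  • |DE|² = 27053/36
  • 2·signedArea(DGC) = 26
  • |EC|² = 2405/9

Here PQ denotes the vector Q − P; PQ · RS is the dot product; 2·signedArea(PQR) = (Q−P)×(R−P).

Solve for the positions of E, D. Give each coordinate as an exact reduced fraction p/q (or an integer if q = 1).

D = (5/6, -20/3)
E = (-79/3, -31/3)

1. E_x = -79/3  [CB ∥ EF ∩ BF ∥ CE]
2. E_y = -31/3  [CB ∥ EF ∩ BF ∥ CE]
   → E = (-79/3, -31/3)
3. D_x = 5/6  [2·signedArea(DGC) = 26 ∩ 2·signedArea(EAD) = -143]
4. D_y = -20/3  [2·signedArea(DGC) = 26 ∩ 2·signedArea(EAD) = -143]
   → D = (5/6, -20/3)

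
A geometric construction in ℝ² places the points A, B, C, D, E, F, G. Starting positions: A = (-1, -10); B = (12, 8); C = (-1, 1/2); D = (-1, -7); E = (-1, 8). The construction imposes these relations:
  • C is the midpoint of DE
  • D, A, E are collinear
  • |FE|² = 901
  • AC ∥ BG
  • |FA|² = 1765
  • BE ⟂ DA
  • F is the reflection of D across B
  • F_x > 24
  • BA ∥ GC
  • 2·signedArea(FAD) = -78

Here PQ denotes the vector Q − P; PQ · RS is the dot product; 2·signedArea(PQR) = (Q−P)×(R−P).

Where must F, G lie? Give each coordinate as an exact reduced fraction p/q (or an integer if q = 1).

F = (25, 23)
G = (12, 37/2)

1. F_x = 25  [F is the reflection of D across B]
2. F_y = 23  [F is the reflection of D across B]
   → F = (25, 23)
3. G_x = 12  [BA ∥ GC ∩ AC ∥ BG]
4. G_y = 37/2  [BA ∥ GC ∩ AC ∥ BG]
   → G = (12, 37/2)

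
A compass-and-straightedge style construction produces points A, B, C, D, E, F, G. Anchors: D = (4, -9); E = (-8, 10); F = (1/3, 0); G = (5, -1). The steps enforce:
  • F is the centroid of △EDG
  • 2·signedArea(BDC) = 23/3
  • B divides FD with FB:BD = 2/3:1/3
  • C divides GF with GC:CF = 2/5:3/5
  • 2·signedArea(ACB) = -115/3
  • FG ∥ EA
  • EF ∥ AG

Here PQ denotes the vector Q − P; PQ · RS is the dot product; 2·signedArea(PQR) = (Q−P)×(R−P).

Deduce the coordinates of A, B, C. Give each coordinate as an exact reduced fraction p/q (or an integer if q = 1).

1. A_x = -10/3  [EF ∥ AG ∩ FG ∥ EA]
2. A_y = 9  [EF ∥ AG ∩ FG ∥ EA]
   → A = (-10/3, 9)
3. B_x = 25/9  [B divides FD with FB:BD = 2/3:1/3]
4. B_y = -6  [B divides FD with FB:BD = 2/3:1/3]
   → B = (25/9, -6)
5. C_x = 47/15  [C divides GF with GC:CF = 2/5:3/5]
6. C_y = -3/5  [C divides GF with GC:CF = 2/5:3/5]
   → C = (47/15, -3/5)

A = (-10/3, 9)
B = (25/9, -6)
C = (47/15, -3/5)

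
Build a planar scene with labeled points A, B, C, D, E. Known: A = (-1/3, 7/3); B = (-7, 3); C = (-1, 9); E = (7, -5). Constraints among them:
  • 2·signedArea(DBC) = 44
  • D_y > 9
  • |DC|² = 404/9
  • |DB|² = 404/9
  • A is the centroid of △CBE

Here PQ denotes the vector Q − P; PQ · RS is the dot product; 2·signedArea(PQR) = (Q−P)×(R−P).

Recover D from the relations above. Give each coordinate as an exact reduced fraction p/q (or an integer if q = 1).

1. D_x = -23/3  [line -6·x + 6·y + -104 = 0 ∩ |DB|² = 404/9]
2. D_y = 29/3  [line -6·x + 6·y + -104 = 0 ∩ |DB|² = 404/9]
   → D = (-23/3, 29/3)

D = (-23/3, 29/3)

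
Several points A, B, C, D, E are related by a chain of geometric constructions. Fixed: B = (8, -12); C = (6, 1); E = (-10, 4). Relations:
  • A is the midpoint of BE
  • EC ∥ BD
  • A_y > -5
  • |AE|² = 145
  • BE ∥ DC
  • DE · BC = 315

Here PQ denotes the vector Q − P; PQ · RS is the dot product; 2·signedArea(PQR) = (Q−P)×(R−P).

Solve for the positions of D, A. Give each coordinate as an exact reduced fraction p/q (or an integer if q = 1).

1. D_x = 24  [BE ∥ DC ∩ EC ∥ BD]
2. D_y = -15  [BE ∥ DC ∩ EC ∥ BD]
   → D = (24, -15)
3. A_x = -1  [A is the midpoint of BE]
4. A_y = -4  [A is the midpoint of BE]
   → A = (-1, -4)

A = (-1, -4)
D = (24, -15)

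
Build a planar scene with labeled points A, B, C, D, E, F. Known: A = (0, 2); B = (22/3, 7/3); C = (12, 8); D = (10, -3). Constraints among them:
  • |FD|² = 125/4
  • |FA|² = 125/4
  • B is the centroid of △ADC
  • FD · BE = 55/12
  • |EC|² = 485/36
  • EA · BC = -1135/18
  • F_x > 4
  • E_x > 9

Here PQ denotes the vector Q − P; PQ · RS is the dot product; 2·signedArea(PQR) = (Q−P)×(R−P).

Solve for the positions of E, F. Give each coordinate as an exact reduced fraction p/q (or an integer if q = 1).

E = (29/3, 31/6)
F = (5, -1/2)

1. E_x = 29/3  [line -14/3·x + -17/3·y + 1339/18 = 0 ∩ |EC|² = 485/36]
2. E_y = 31/6  [line -14/3·x + -17/3·y + 1339/18 = 0 ∩ |EC|² = 485/36]
   → E = (29/3, 31/6)
3. F_x = 5  [line -7/3·x + -17/6·y + 41/4 = 0 ∩ |FA|² = 125/4]
4. F_y = -1/2  [line -7/3·x + -17/6·y + 41/4 = 0 ∩ |FA|² = 125/4]
   → F = (5, -1/2)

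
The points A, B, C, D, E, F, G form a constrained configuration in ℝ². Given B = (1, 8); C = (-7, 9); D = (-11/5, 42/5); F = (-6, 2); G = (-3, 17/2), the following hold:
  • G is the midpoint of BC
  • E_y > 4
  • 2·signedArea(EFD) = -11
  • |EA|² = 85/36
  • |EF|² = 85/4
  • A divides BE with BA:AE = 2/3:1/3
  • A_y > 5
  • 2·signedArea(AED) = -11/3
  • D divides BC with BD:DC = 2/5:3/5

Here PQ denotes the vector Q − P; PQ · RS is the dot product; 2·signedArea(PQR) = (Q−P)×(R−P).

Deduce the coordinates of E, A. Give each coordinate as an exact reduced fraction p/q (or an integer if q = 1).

A = (-4/3, 6)
E = (-5/2, 5)

1. E_x = -5/2  [line -32/5·x + 19/5·y + -35 = 0 ∩ |EF|² = 85/4]
2. E_y = 5  [line -32/5·x + 19/5·y + -35 = 0 ∩ |EF|² = 85/4]
   → E = (-5/2, 5)
3. A_x = -4/3  [A divides BE with BA:AE = 2/3:1/3]
4. A_y = 6  [A divides BE with BA:AE = 2/3:1/3]
   → A = (-4/3, 6)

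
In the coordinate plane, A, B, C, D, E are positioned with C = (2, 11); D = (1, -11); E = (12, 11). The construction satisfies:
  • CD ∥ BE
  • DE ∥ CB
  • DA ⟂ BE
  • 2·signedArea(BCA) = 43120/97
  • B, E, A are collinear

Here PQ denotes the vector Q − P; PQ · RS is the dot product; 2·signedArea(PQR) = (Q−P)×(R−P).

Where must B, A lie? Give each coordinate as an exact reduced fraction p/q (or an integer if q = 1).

1. B_x = 13  [CD ∥ BE ∩ DE ∥ CB]
2. B_y = 33  [CD ∥ BE ∩ DE ∥ CB]
   → B = (13, 33)
3. A_x = 1065/97  [B, E, A are collinear ∩ DA ⟂ BE]
4. A_y = -1111/97  [B, E, A are collinear ∩ DA ⟂ BE]
   → A = (1065/97, -1111/97)

A = (1065/97, -1111/97)
B = (13, 33)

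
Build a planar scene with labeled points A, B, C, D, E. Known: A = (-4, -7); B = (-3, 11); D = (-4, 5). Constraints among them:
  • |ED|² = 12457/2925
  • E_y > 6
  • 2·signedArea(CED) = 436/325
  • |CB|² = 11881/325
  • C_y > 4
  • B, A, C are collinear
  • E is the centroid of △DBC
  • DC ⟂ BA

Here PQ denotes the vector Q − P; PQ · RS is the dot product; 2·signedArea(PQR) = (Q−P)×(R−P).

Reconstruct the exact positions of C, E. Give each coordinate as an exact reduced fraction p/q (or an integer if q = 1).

C = (-1084/325, 1613/325)
E = (-3359/975, 2271/325)

1. C_x = -1084/325  [B, A, C are collinear ∩ DC ⟂ BA]
2. C_y = 1613/325  [B, A, C are collinear ∩ DC ⟂ BA]
   → C = (-1084/325, 1613/325)
3. E_x = -3359/975  [E is the centroid of △DBC]
4. E_y = 2271/325  [E is the centroid of △DBC]
   → E = (-3359/975, 2271/325)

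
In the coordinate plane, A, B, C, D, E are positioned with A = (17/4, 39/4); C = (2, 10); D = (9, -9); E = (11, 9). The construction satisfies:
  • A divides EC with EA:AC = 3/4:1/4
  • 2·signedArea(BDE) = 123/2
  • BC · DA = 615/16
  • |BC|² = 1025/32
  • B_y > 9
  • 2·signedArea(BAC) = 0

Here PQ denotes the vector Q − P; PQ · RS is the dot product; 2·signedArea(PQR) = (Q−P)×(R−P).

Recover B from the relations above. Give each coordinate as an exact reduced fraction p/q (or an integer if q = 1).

B = (61/8, 75/8)

1. B_x = 61/8  [2·signedArea(BAC) = 0 ∩ BC · DA = 615/16]
2. B_y = 75/8  [2·signedArea(BAC) = 0 ∩ BC · DA = 615/16]
   → B = (61/8, 75/8)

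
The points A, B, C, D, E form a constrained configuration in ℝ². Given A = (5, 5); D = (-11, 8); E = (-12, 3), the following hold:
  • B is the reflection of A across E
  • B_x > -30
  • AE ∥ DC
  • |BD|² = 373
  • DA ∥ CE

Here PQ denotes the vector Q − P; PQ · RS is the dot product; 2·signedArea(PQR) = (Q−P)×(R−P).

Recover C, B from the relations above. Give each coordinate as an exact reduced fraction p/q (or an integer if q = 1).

B = (-29, 1)
C = (-28, 6)

1. C_x = -28  [DA ∥ CE ∩ AE ∥ DC]
2. C_y = 6  [DA ∥ CE ∩ AE ∥ DC]
   → C = (-28, 6)
3. B_x = -29  [B is the reflection of A across E]
4. B_y = 1  [B is the reflection of A across E]
   → B = (-29, 1)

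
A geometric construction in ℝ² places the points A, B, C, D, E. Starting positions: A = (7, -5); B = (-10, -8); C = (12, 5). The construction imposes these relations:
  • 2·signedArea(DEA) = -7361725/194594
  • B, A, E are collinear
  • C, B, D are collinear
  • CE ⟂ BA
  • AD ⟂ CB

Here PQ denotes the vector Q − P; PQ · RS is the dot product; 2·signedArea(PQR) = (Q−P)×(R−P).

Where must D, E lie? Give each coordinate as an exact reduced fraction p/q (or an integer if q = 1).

D = (2556/653, 145/653)
E = (4041/298, -1145/298)

1. D_x = 2556/653  [C, B, D are collinear ∩ AD ⟂ CB]
2. D_y = 145/653  [C, B, D are collinear ∩ AD ⟂ CB]
   → D = (2556/653, 145/653)
3. E_x = 4041/298  [B, A, E are collinear ∩ CE ⟂ BA]
4. E_y = -1145/298  [B, A, E are collinear ∩ CE ⟂ BA]
   → E = (4041/298, -1145/298)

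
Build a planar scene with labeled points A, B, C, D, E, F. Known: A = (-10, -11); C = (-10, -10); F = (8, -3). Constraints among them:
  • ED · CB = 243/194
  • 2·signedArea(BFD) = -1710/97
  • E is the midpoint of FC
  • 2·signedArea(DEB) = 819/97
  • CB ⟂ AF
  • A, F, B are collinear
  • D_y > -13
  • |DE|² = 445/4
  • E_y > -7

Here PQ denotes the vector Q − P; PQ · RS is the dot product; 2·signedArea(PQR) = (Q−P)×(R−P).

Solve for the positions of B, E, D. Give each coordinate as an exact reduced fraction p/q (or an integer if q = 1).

1. B_x = -934/97  [A, F, B are collinear ∩ CB ⟂ AF]
2. B_y = -1051/97  [A, F, B are collinear ∩ CB ⟂ AF]
   → B = (-934/97, -1051/97)
3. E_x = -1  [E is the midpoint of FC]
4. E_y = -13/2  [E is the midpoint of FC]
   → E = (-1, -13/2)
5. D_x = -10  [2·signedArea(DEB) = 819/97 ∩ ED · CB = 243/194]
6. D_y = -12  [2·signedArea(DEB) = 819/97 ∩ ED · CB = 243/194]
   → D = (-10, -12)

B = (-934/97, -1051/97)
D = (-10, -12)
E = (-1, -13/2)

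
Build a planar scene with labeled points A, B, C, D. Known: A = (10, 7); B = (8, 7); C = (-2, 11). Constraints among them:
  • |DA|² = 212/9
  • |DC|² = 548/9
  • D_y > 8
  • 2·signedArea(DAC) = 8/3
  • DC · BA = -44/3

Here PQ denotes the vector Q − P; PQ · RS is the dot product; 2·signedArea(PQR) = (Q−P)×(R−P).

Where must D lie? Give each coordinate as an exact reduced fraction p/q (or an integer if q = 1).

D = (16/3, 25/3)

1. D_x = 16/3  [DC · BA = -44/3 ∩ 2·signedArea(DAC) = 8/3]
2. D_y = 25/3  [DC · BA = -44/3 ∩ 2·signedArea(DAC) = 8/3]
   → D = (16/3, 25/3)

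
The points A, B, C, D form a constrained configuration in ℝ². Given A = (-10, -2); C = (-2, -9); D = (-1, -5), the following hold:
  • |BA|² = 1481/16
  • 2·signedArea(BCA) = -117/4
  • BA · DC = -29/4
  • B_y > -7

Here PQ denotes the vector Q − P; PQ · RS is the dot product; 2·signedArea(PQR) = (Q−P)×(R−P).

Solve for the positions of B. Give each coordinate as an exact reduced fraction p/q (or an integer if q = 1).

1. B_x = -5/4  [2·signedArea(BCA) = -117/4 ∩ BA · DC = -29/4]
2. B_y = -6  [2·signedArea(BCA) = -117/4 ∩ BA · DC = -29/4]
   → B = (-5/4, -6)

B = (-5/4, -6)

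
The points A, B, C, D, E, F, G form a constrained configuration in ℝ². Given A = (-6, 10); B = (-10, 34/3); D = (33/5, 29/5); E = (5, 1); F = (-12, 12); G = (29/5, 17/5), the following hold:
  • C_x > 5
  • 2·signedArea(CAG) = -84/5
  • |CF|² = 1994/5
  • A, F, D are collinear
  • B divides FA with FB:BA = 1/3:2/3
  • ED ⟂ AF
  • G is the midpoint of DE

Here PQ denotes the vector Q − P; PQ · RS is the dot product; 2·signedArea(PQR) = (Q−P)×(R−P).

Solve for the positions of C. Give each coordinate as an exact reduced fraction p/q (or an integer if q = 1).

C = (27/5, 11/5)

1. C_x = 27/5  [line 33/5·x + 59/5·y + -308/5 = 0 ∩ |CF|² = 1994/5]
2. C_y = 11/5  [line 33/5·x + 59/5·y + -308/5 = 0 ∩ |CF|² = 1994/5]
   → C = (27/5, 11/5)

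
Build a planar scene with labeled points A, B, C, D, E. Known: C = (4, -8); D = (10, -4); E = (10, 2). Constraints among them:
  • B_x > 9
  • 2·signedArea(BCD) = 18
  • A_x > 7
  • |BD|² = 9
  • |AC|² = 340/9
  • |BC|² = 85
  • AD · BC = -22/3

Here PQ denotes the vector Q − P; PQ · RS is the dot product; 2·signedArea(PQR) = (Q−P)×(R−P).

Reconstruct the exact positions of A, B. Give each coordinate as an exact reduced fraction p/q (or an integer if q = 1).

A = (8, -10/3)
B = (10, -1)

1. B_x = 10  [line -4·x + 6·y + 46 = 0 ∩ |BD|² = 9]
2. B_y = -1  [line -4·x + 6·y + 46 = 0 ∩ |BD|² = 9]
   → B = (10, -1)
3. A_x = 8  [line 6·x + 7·y + -74/3 = 0 ∩ |AC|² = 340/9]
4. A_y = -10/3  [line 6·x + 7·y + -74/3 = 0 ∩ |AC|² = 340/9]
   → A = (8, -10/3)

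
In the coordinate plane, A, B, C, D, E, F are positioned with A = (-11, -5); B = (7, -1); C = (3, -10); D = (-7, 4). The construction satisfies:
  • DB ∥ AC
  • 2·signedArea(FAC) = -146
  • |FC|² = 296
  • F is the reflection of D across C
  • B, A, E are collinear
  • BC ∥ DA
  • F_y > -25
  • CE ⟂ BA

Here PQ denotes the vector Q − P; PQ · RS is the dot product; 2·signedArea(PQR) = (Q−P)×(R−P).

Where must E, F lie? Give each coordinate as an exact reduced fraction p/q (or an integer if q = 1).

E = (109/85, -193/85)
F = (13, -24)

1. E_x = 109/85  [B, A, E are collinear ∩ CE ⟂ BA]
2. E_y = -193/85  [B, A, E are collinear ∩ CE ⟂ BA]
   → E = (109/85, -193/85)
3. F_x = 13  [F is the reflection of D across C]
4. F_y = -24  [F is the reflection of D across C]
   → F = (13, -24)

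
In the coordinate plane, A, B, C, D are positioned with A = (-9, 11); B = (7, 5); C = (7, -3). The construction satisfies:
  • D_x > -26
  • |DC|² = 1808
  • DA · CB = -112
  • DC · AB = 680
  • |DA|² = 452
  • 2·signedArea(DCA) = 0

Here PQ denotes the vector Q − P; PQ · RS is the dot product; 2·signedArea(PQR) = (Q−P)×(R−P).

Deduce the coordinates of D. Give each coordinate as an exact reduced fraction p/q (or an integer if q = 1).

1. D_x = -25  [2·signedArea(DCA) = 0 ∩ DC · AB = 680]
2. D_y = 25  [2·signedArea(DCA) = 0 ∩ DC · AB = 680]
   → D = (-25, 25)

D = (-25, 25)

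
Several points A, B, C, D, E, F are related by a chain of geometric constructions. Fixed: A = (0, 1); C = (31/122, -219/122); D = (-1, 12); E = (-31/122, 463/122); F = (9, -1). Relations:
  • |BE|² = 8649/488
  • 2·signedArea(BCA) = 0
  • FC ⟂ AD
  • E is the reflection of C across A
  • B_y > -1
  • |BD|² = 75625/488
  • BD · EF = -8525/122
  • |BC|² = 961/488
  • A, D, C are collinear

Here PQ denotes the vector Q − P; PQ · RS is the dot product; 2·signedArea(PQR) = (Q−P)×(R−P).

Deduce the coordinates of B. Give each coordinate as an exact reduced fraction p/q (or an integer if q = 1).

1. B_x = 31/244  [2·signedArea(BCA) = 0 ∩ BD · EF = -8525/122]
2. B_y = -97/244  [2·signedArea(BCA) = 0 ∩ BD · EF = -8525/122]
   → B = (31/244, -97/244)

B = (31/244, -97/244)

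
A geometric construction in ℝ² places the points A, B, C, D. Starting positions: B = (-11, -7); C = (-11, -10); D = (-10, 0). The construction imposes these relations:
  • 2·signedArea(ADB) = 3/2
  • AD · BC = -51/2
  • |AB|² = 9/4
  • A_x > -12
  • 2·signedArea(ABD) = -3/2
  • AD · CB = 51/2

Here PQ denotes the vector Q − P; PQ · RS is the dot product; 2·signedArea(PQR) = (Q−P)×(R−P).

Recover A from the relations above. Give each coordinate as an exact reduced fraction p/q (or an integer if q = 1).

1. A_x = -11  [2·signedArea(ADB) = 3/2 ∩ AD · BC = -51/2]
2. A_y = -17/2  [2·signedArea(ADB) = 3/2 ∩ AD · BC = -51/2]
   → A = (-11, -17/2)

A = (-11, -17/2)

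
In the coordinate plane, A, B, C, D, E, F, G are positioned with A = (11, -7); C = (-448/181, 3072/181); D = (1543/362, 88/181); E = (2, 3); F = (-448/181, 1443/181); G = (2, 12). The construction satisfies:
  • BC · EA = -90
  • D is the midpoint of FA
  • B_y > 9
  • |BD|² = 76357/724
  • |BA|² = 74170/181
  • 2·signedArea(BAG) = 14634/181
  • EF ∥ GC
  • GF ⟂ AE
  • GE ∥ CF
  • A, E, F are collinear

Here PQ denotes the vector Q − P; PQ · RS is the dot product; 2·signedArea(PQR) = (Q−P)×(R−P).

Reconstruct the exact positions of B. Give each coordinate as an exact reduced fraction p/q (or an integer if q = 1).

B = (-178/181, 1686/181)

1. B_x = -178/181  [BC · EA = -90 ∩ 2·signedArea(BAG) = 14634/181]
2. B_y = 1686/181  [BC · EA = -90 ∩ 2·signedArea(BAG) = 14634/181]
   → B = (-178/181, 1686/181)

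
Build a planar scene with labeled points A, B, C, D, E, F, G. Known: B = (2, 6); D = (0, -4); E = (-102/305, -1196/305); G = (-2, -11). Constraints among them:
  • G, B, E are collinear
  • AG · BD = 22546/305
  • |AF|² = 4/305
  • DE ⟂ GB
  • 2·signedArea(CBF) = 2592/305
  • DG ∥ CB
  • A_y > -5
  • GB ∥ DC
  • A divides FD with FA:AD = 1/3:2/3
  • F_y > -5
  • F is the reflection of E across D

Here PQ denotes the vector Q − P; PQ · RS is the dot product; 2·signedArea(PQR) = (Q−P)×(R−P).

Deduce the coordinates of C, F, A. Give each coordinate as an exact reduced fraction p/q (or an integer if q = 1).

A = (68/305, -1236/305)
C = (4, 13)
F = (102/305, -1244/305)

1. C_x = 4  [DG ∥ CB ∩ GB ∥ DC]
2. C_y = 13  [DG ∥ CB ∩ GB ∥ DC]
   → C = (4, 13)
3. F_x = 102/305  [F is the reflection of E across D]
4. F_y = -1244/305  [F is the reflection of E across D]
   → F = (102/305, -1244/305)
5. A_x = 68/305  [A divides FD with FA:AD = 1/3:2/3]
6. A_y = -1236/305  [A divides FD with FA:AD = 1/3:2/3]
   → A = (68/305, -1236/305)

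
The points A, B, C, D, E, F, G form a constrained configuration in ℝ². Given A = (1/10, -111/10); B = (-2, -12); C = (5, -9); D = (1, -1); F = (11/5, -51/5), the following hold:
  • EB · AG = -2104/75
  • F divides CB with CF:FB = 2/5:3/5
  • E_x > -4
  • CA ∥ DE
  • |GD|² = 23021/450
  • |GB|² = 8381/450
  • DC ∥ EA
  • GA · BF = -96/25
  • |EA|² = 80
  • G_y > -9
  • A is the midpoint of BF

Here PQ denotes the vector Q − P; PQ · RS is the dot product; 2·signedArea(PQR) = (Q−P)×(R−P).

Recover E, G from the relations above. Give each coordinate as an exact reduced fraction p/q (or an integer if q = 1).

1. E_x = -39/10  [DC ∥ EA ∩ CA ∥ DE]
2. E_y = -31/10  [DC ∥ EA ∩ CA ∥ DE]
   → E = (-39/10, -31/10)
3. G_x = -3/10  [GA · BF = -96/25 ∩ EB · AG = -2104/75]
4. G_y = -241/30  [GA · BF = -96/25 ∩ EB · AG = -2104/75]
   → G = (-3/10, -241/30)

E = (-39/10, -31/10)
G = (-3/10, -241/30)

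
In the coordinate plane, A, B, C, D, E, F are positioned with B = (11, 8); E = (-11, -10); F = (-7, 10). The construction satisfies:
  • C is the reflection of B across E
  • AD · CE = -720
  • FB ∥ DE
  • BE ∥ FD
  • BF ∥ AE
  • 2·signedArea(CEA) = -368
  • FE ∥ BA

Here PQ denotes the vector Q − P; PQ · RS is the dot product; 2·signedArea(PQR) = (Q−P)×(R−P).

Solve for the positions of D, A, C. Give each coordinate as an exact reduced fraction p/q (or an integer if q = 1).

A = (7, -12)
C = (-33, -28)
D = (-29, -8)

1. D_x = -29  [FB ∥ DE ∩ BE ∥ FD]
2. D_y = -8  [FB ∥ DE ∩ BE ∥ FD]
   → D = (-29, -8)
3. A_x = 7  [BF ∥ AE ∩ FE ∥ BA]
4. A_y = -12  [BF ∥ AE ∩ FE ∥ BA]
   → A = (7, -12)
5. C_x = -33  [C is the reflection of B across E]
6. C_y = -28  [C is the reflection of B across E]
   → C = (-33, -28)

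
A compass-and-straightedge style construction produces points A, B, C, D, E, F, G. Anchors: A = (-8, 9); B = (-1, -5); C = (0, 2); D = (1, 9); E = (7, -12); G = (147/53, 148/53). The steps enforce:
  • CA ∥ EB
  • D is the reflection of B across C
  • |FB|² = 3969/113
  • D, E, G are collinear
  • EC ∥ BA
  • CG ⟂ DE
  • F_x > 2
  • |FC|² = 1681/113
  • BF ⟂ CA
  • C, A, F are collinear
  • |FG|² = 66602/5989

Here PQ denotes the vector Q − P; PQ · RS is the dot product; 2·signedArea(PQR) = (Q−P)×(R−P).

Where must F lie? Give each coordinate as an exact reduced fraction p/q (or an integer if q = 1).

1. F_x = 328/113  [C, A, F are collinear ∩ BF ⟂ CA]
2. F_y = -61/113  [C, A, F are collinear ∩ BF ⟂ CA]
   → F = (328/113, -61/113)

F = (328/113, -61/113)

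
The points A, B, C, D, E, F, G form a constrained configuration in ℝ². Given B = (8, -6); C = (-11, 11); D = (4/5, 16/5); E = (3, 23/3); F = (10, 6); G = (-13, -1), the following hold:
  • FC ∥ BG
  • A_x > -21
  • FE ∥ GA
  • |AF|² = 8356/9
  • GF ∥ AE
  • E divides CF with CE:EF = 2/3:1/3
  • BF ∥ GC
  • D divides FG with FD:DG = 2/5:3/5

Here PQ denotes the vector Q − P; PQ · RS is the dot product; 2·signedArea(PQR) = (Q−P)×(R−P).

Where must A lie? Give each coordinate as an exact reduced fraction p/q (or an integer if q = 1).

A = (-20, 2/3)

1. A_x = -20  [GF ∥ AE ∩ FE ∥ GA]
2. A_y = 2/3  [GF ∥ AE ∩ FE ∥ GA]
   → A = (-20, 2/3)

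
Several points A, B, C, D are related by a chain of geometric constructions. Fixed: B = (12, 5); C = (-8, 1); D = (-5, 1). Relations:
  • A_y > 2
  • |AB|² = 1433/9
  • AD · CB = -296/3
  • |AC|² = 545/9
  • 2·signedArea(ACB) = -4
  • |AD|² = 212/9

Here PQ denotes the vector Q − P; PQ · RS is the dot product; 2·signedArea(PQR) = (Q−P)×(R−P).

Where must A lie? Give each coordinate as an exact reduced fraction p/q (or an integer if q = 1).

1. A_x = -1/3  [2·signedArea(ACB) = -4 ∩ AD · CB = -296/3]
2. A_y = 7/3  [2·signedArea(ACB) = -4 ∩ AD · CB = -296/3]
   → A = (-1/3, 7/3)

A = (-1/3, 7/3)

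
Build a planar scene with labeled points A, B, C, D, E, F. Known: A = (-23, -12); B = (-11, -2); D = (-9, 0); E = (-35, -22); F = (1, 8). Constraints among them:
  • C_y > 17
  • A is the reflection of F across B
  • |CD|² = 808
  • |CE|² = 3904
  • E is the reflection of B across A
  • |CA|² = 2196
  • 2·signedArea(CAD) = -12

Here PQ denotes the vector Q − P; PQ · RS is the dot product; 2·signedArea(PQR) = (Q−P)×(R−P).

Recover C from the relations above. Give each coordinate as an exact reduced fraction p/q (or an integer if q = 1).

C = (13, 18)

1. C_x = 13  [line -12·x + 14·y + -96 = 0 ∩ |CE|² = 3904]
2. C_y = 18  [line -12·x + 14·y + -96 = 0 ∩ |CE|² = 3904]
   → C = (13, 18)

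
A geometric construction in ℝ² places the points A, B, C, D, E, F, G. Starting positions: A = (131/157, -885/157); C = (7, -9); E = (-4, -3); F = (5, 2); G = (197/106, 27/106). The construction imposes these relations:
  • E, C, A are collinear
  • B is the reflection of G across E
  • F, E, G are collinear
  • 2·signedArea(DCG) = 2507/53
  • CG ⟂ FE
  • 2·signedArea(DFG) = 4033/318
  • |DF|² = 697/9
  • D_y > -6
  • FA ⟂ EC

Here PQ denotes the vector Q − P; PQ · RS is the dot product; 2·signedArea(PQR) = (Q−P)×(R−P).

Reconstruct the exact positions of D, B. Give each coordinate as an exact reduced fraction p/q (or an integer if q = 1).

1. D_x = -1/3  [2·signedArea(DFG) = 4033/318 ∩ 2·signedArea(DCG) = 2507/53]
2. D_y = -5  [2·signedArea(DFG) = 4033/318 ∩ 2·signedArea(DCG) = 2507/53]
   → D = (-1/3, -5)
3. B_x = -1045/106  [B is the reflection of G across E]
4. B_y = -663/106  [B is the reflection of G across E]
   → B = (-1045/106, -663/106)

B = (-1045/106, -663/106)
D = (-1/3, -5)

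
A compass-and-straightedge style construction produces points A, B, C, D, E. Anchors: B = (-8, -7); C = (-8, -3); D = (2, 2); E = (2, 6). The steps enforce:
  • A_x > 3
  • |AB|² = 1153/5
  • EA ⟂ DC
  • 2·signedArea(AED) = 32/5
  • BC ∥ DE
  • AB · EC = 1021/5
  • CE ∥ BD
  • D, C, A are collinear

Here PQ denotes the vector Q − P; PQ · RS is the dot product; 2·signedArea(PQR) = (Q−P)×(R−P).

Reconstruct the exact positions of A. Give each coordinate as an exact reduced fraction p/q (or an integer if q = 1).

1. A_x = 18/5  [D, C, A are collinear ∩ EA ⟂ DC]
2. A_y = 14/5  [D, C, A are collinear ∩ EA ⟂ DC]
   → A = (18/5, 14/5)

A = (18/5, 14/5)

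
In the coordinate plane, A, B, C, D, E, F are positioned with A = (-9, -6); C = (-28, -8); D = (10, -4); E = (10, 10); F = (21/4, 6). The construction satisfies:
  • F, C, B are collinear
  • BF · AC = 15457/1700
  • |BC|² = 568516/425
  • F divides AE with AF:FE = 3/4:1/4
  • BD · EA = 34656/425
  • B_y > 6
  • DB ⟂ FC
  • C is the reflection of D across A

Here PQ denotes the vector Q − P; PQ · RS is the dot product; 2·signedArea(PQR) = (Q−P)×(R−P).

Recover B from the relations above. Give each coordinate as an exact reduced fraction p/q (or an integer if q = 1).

B = (2426/425, 2632/425)

1. B_x = 2426/425  [F, C, B are collinear ∩ DB ⟂ FC]
2. B_y = 2632/425  [F, C, B are collinear ∩ DB ⟂ FC]
   → B = (2426/425, 2632/425)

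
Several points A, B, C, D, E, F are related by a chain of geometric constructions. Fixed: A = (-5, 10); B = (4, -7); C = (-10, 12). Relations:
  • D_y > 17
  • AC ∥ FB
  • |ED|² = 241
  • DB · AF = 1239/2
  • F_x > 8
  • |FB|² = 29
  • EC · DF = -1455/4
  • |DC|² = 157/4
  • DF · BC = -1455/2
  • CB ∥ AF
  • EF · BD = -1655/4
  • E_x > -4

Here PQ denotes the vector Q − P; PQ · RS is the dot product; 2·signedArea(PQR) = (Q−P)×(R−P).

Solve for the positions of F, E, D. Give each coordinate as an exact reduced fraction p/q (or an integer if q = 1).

1. F_x = 9  [AC ∥ FB ∩ CB ∥ AF]
2. F_y = -9  [AC ∥ FB ∩ CB ∥ AF]
   → F = (9, -9)
3. D_x = -7  [line -14·x + 19·y + -861/2 = 0 ∩ |DC|² = 157/4]
4. D_y = 35/2  [line -14·x + 19·y + -861/2 = 0 ∩ |DC|² = 157/4]
   → D = (-7, 35/2)
5. E_x = -3  [EF · BD = -1655/4 ∩ EC · DF = -1455/4]
6. E_y = 5/2  [EF · BD = -1655/4 ∩ EC · DF = -1455/4]
   → E = (-3, 5/2)

D = (-7, 35/2)
E = (-3, 5/2)
F = (9, -9)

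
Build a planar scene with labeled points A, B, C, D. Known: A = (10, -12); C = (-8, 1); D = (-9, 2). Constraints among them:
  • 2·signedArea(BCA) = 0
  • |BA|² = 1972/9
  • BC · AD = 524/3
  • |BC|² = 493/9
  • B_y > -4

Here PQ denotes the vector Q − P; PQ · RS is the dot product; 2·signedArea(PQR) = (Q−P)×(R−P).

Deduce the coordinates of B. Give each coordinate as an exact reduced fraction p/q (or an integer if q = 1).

B = (-2, -10/3)

1. B_x = -2  [2·signedArea(BCA) = 0 ∩ BC · AD = 524/3]
2. B_y = -10/3  [2·signedArea(BCA) = 0 ∩ BC · AD = 524/3]
   → B = (-2, -10/3)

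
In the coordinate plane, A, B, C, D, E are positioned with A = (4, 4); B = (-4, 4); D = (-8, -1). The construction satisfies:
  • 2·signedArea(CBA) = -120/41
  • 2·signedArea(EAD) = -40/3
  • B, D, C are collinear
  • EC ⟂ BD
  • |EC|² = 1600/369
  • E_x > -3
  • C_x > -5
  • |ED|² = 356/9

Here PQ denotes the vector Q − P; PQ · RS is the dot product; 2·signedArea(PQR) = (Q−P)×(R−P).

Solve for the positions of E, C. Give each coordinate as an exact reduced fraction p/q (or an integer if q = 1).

C = (-176/41, 149/41)
E = (-8/3, 7/3)

1. E_x = -8/3  [line 5·x + -12·y + 124/3 = 0 ∩ |ED|² = 356/9]
2. E_y = 7/3  [line 5·x + -12·y + 124/3 = 0 ∩ |ED|² = 356/9]
   → E = (-8/3, 7/3)
3. C_x = -176/41  [B, D, C are collinear ∩ EC ⟂ BD]
4. C_y = 149/41  [B, D, C are collinear ∩ EC ⟂ BD]
   → C = (-176/41, 149/41)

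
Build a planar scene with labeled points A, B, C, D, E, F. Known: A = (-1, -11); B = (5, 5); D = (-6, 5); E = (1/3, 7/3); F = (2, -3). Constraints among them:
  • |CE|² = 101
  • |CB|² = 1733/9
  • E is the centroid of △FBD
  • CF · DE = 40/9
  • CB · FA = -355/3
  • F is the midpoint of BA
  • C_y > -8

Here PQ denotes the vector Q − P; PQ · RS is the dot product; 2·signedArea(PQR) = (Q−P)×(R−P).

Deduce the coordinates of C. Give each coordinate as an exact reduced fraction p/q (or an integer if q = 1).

C = (-2/3, -23/3)

1. C_x = -2/3  [CF · DE = 40/9 ∩ CB · FA = -355/3]
2. C_y = -23/3  [CF · DE = 40/9 ∩ CB · FA = -355/3]
   → C = (-2/3, -23/3)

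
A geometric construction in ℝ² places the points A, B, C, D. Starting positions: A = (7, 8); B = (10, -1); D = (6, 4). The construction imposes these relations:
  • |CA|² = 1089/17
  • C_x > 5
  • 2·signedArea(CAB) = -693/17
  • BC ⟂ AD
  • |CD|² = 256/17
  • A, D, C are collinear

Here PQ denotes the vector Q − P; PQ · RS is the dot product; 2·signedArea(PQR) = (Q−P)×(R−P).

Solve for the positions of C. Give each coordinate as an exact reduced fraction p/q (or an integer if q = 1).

C = (86/17, 4/17)

1. C_x = 86/17  [A, D, C are collinear ∩ BC ⟂ AD]
2. C_y = 4/17  [A, D, C are collinear ∩ BC ⟂ AD]
   → C = (86/17, 4/17)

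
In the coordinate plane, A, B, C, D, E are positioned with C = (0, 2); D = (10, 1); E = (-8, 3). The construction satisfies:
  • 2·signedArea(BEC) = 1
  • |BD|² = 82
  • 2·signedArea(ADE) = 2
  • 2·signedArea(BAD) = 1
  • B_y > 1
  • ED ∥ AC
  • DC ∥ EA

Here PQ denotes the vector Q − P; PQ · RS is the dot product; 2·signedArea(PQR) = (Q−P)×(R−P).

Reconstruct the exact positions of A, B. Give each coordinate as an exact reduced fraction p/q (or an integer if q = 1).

A = (-18, 4)
B = (1, 2)

1. A_x = -18  [ED ∥ AC ∩ DC ∥ EA]
2. A_y = 4  [ED ∥ AC ∩ DC ∥ EA]
   → A = (-18, 4)
3. B_x = 1  [2·signedArea(BEC) = 1 ∩ 2·signedArea(BAD) = 1]
4. B_y = 2  [2·signedArea(BEC) = 1 ∩ 2·signedArea(BAD) = 1]
   → B = (1, 2)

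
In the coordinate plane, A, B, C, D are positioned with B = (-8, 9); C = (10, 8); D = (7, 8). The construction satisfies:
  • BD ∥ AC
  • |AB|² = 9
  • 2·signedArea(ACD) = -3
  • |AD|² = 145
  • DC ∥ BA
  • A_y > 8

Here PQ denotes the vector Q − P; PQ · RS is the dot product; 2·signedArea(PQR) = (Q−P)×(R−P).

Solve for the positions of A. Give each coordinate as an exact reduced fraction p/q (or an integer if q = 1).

A = (-5, 9)

1. A_x = -5  [BD ∥ AC ∩ DC ∥ BA]
2. A_y = 9  [BD ∥ AC ∩ DC ∥ BA]
   → A = (-5, 9)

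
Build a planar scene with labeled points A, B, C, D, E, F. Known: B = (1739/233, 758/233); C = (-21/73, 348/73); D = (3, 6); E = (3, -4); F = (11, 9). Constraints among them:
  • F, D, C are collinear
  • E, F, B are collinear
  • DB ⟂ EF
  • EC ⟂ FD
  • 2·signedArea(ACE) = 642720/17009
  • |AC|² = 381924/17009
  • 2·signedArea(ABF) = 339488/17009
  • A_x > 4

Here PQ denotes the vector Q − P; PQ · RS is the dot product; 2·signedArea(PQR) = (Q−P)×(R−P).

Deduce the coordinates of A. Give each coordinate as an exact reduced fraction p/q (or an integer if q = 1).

1. A_x = 74211/17009  [2·signedArea(ACE) = 642720/17009 ∩ 2·signedArea(ABF) = 339488/17009]
2. A_y = 65634/17009  [2·signedArea(ACE) = 642720/17009 ∩ 2·signedArea(ABF) = 339488/17009]
   → A = (74211/17009, 65634/17009)

A = (74211/17009, 65634/17009)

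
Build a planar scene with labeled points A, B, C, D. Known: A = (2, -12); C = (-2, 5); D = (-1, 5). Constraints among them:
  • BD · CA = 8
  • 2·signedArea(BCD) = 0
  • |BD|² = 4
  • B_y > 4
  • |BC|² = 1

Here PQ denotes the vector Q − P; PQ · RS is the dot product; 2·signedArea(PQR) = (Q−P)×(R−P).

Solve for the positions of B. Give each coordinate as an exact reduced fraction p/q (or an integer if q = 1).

B = (-3, 5)

1. B_x = -3  [2·signedArea(BCD) = 0 ∩ BD · CA = 8]
2. B_y = 5  [2·signedArea(BCD) = 0 ∩ BD · CA = 8]
   → B = (-3, 5)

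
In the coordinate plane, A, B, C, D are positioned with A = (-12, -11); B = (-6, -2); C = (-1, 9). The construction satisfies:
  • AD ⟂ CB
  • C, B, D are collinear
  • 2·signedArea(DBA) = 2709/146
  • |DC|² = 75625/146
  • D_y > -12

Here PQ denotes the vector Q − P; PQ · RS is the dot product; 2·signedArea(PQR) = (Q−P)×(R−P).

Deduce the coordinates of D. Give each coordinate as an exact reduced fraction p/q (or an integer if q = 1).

D = (-1521/146, -1711/146)

1. D_x = -1521/146  [C, B, D are collinear ∩ AD ⟂ CB]
2. D_y = -1711/146  [C, B, D are collinear ∩ AD ⟂ CB]
   → D = (-1521/146, -1711/146)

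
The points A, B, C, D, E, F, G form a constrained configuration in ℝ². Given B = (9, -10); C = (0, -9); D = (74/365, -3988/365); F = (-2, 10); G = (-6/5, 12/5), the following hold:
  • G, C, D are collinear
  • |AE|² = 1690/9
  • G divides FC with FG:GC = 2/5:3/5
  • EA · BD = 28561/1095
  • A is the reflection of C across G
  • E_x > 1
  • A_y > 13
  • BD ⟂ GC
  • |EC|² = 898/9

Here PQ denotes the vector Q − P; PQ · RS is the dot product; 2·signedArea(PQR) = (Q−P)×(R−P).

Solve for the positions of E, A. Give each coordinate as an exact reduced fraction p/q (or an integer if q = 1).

1. A_x = -12/5  [A is the reflection of C across G]
2. A_y = 69/5  [A is the reflection of C across G]
   → A = (-12/5, 69/5)
3. E_x = 29/15  [line 3211/365·x + 338/365·y + -3887/219 = 0 ∩ |AE|² = 1690/9]
4. E_y = 4/5  [line 3211/365·x + 338/365·y + -3887/219 = 0 ∩ |AE|² = 1690/9]
   → E = (29/15, 4/5)

A = (-12/5, 69/5)
E = (29/15, 4/5)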